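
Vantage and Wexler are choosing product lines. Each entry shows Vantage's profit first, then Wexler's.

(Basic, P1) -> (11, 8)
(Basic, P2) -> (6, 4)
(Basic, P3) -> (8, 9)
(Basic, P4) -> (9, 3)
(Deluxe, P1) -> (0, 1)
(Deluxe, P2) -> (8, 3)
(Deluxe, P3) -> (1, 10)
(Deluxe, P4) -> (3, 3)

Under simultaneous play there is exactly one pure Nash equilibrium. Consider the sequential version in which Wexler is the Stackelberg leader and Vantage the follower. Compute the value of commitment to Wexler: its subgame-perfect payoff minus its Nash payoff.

0

Backward induction with Wexler moving first.
- P1: Vantage compares 11, 0 and picks Basic; Wexler would get 8.
- P2: Vantage compares 6, 8 and picks Deluxe; Wexler would get 3.
- P3: Vantage compares 8, 1 and picks Basic; Wexler would get 9.
- P4: Vantage compares 9, 3 and picks Basic; Wexler would get 3.
Among 8, 3, 9, 3, the best is 9 at P3. Subgame-perfect outcome: (Basic, P3) with payoffs (8, 9).
For the simultaneous game, intersect best replies.
Vantage's best replies: P1→Basic; P2→Deluxe; P3→Basic; P4→Basic.
Wexler's best replies: Basic→P3; Deluxe→P3.
Only (Basic, P3) has each player best-responding; Nash payoffs (8, 9).
Wexler's commitment gain: 9 − 9 = 0.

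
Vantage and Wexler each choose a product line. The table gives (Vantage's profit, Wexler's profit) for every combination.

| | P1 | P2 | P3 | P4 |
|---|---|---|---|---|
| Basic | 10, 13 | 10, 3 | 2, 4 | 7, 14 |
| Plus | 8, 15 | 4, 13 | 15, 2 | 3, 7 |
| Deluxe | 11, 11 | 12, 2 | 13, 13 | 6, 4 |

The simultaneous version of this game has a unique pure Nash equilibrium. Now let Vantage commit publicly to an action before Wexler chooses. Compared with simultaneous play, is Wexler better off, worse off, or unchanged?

worse off

Backward induction with Vantage moving first.
- Basic: Wexler compares 13, 3, 4, 14 and picks P4; Vantage would get 7.
- Plus: Wexler compares 15, 13, 2, 7 and picks P1; Vantage would get 8.
- Deluxe: Wexler compares 11, 2, 13, 4 and picks P3; Vantage would get 13.
Maximizing over 7, 8, 13, Vantage chooses Deluxe. Subgame-perfect outcome: (Deluxe, P3) with payoffs (13, 13).
Now find the simultaneous Nash equilibrium.
Vantage's best replies: P1→Deluxe; P2→Deluxe; P3→Plus; P4→Basic.
Wexler's best replies: Basic→P4; Plus→P1; Deluxe→P3.
The unique mutual best reply is (Basic, P4), giving (7, 14).
Wexler earns 13 sequentially versus 14 at the Nash outcome: worse off.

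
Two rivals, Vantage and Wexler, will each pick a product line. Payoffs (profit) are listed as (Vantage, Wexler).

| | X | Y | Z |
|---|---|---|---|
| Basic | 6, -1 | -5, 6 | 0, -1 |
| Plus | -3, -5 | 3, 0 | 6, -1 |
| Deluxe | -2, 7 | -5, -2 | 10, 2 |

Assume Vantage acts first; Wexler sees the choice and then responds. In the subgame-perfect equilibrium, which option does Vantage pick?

Solve by backward induction (Vantage leads).
- Basic → Wexler plays Y (best of -1, 6, -1); Vantage gets -5.
- Plus → Wexler plays Y (best of -5, 0, -1); Vantage gets 3.
- Deluxe → Wexler plays X (best of 7, -2, 2); Vantage gets -2.
Maximizing over -5, 3, -2, Vantage chooses Plus. Subgame-perfect outcome: (Plus, Y) with payoffs (3, 0).

Plus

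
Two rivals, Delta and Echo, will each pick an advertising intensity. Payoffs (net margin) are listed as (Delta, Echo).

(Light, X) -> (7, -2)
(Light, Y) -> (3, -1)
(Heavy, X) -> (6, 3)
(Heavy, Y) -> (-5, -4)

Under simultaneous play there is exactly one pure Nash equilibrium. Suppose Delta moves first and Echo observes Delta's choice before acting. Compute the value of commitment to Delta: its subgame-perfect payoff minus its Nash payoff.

Work backward from Echo's decision.
- Light → Echo plays Y (best of -2, -1); Delta gets 3.
- Heavy → Echo plays X (best of 3, -4); Delta gets 6.
Delta's induced payoffs are 3, 6, so Delta commits to Heavy. Subgame-perfect outcome: (Heavy, X) with payoffs (6, 3).
For the simultaneous game, intersect best replies.
Delta's best replies: X→Light; Y→Light.
Echo's best replies: Light→Y; Heavy→X.
Only (Light, Y) has each player best-responding; Nash payoffs (3, -1).
Delta's commitment gain: 6 − 3 = 3.

3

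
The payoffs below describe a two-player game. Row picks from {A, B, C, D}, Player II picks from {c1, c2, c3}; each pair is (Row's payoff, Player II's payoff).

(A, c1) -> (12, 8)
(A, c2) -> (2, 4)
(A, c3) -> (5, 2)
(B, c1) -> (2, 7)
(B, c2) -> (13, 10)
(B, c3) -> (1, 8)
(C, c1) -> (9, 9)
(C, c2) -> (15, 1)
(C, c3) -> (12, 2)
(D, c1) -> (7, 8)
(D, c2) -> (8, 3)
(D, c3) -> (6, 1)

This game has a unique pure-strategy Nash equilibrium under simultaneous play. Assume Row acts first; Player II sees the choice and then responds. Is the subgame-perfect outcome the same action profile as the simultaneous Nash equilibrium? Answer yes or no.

no

Player II best-responds to each possible Row move:
- A → Player II plays c1 (best of 8, 4, 2); Row gets 12.
- B → Player II plays c2 (best of 7, 10, 8); Row gets 13.
- C → Player II plays c1 (best of 9, 1, 2); Row gets 9.
- D → Player II plays c1 (best of 8, 3, 1); Row gets 7.
Maximizing over 12, 13, 9, 7, Row chooses B. Subgame-perfect outcome: (B, c2) with payoffs (13, 10).
Under simultaneous play:
Row's best replies: c1→A; c2→C; c3→C.
Player II's best replies: A→c1; B→c2; C→c1; D→c1.
The unique mutual best reply is (A, c1), giving (12, 8).
Sequential outcome (B, c2) differs from the Nash profile (A, c1).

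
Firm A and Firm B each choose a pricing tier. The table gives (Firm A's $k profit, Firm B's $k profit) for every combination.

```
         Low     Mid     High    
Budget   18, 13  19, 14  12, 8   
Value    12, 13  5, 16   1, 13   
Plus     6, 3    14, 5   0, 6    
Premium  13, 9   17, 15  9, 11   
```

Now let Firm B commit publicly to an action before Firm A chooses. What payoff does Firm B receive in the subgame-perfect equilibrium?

14

Backward induction with Firm B moving first.
- Low: Firm A compares 18, 12, 6, 13 and picks Budget; Firm B would get 13.
- Mid: Firm A compares 19, 5, 14, 17 and picks Budget; Firm B would get 14.
- High: Firm A compares 12, 1, 0, 9 and picks Budget; Firm B would get 8.
Among 13, 14, 8, the best is 14 at Mid. Subgame-perfect outcome: (Budget, Mid) with payoffs (19, 14).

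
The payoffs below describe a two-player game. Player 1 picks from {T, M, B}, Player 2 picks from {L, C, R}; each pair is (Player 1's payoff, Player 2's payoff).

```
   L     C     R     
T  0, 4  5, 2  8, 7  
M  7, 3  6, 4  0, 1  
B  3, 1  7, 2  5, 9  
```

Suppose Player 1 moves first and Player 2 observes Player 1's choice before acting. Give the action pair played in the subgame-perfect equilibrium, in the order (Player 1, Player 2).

(T, R)

Backward induction with Player 1 moving first.
- T → Player 2 plays R (best of 4, 2, 7); Player 1 gets 8.
- M → Player 2 plays C (best of 3, 4, 1); Player 1 gets 6.
- B → Player 2 plays R (best of 1, 2, 9); Player 1 gets 5.
Among 8, 6, 5, the best is 8 at T. Subgame-perfect outcome: (T, R) with payoffs (8, 7).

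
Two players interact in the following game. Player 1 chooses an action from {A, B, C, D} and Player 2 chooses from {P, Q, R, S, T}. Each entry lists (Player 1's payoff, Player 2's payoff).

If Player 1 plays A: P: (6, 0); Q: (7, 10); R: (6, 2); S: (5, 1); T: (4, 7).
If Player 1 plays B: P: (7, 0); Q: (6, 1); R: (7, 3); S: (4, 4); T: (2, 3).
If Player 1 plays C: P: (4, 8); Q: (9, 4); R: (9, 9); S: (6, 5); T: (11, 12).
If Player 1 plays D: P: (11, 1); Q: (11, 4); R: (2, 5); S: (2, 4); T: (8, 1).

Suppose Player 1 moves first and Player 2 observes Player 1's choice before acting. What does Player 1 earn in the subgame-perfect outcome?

11

Player 2 best-responds to each possible Player 1 move:
- A: Player 2 compares 0, 10, 2, 1, 7 and picks Q; Player 1 would get 7.
- B: Player 2 compares 0, 1, 3, 4, 3 and picks S; Player 1 would get 4.
- C: Player 2 compares 8, 4, 9, 5, 12 and picks T; Player 1 would get 11.
- D: Player 2 compares 1, 4, 5, 4, 1 and picks R; Player 1 would get 2.
Maximizing over 7, 4, 11, 2, Player 1 chooses C. Subgame-perfect outcome: (C, T) with payoffs (11, 12).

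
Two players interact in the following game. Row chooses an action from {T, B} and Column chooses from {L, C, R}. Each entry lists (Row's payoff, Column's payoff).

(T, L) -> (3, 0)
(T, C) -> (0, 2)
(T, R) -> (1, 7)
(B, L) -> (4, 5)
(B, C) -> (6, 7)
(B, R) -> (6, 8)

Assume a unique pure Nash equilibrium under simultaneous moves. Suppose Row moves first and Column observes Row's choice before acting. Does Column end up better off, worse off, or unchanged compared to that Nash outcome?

Backward induction with Row moving first.
- T: BR = R, leader payoff 1.
- B: BR = R, leader payoff 6.
Maximizing over 1, 6, Row chooses B. Subgame-perfect outcome: (B, R) with payoffs (6, 8).
Now find the simultaneous Nash equilibrium.
Row's best replies: L→B; C→B; R→B.
Column's best replies: T→R; B→R.
Only (B, R) has each player best-responding; Nash payoffs (6, 8).
Column earns 8 sequentially versus 8 at the Nash outcome: unchanged.

unchanged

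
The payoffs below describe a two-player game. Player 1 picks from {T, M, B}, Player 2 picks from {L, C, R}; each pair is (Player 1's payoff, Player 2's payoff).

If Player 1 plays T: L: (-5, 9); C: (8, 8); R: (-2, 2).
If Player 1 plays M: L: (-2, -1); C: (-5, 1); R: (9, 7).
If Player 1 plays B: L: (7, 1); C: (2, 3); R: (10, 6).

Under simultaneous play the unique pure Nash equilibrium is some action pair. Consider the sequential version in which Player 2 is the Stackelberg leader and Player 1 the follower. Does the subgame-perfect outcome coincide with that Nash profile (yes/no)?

no

Solve by backward induction (Player 2 leads).
- L: Player 1 compares -5, -2, 7 and picks B; Player 2 would get 1.
- C: Player 1 compares 8, -5, 2 and picks T; Player 2 would get 8.
- R: Player 1 compares -2, 9, 10 and picks B; Player 2 would get 6.
Among 1, 8, 6, the best is 8 at C. Subgame-perfect outcome: (T, C) with payoffs (8, 8).
For the simultaneous game, intersect best replies.
Player 1's best replies: L→B; C→T; R→B.
Player 2's best replies: T→L; M→R; B→R.
Only (B, R) has each player best-responding; Nash payoffs (10, 6).
Sequential outcome (T, C) differs from the Nash profile (B, R).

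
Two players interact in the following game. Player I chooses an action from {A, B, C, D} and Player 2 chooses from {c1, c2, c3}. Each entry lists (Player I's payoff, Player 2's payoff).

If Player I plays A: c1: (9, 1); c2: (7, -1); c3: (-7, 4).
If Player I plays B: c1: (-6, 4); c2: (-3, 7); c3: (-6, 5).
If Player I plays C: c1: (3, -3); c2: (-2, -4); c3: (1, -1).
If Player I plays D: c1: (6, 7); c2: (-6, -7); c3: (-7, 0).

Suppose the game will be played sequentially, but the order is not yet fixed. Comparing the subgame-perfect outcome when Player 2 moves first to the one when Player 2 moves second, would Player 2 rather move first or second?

second

If Player I leads: Player 2's best replies are A→c3, B→c2, C→c3, D→c1; Player I's induced payoffs -7, -3, 1, 6; outcome (D, c1), payoffs (6, 7).
If Player 2 leads: Player I's best replies are c1→A, c2→A, c3→C; Player 2's induced payoffs 1, -1, -1; outcome (A, c1), payoffs (9, 1).
Player 2 gets 1 moving first and 7 moving second, so Player 2 prefers to move second.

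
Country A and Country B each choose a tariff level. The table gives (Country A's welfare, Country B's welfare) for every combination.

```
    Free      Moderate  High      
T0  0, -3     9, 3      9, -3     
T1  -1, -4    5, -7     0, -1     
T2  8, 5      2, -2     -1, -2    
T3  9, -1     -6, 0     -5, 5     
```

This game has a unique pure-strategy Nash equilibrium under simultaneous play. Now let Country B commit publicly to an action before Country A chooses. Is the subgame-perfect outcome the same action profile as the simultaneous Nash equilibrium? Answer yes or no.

Country A best-responds to each possible Country B move:
- Free: BR = T3, leader payoff -1.
- Moderate: BR = T0, leader payoff 3.
- High: BR = T0, leader payoff -3.
Among -1, 3, -3, the best is 3 at Moderate. Subgame-perfect outcome: (T0, Moderate) with payoffs (9, 3).
For the simultaneous game, intersect best replies.
Country A's best replies: Free→T3; Moderate→T0; High→T0.
Country B's best replies: T0→Moderate; T1→High; T2→Free; T3→High.
The unique mutual best reply is (T0, Moderate), giving (9, 3).
Sequential outcome (T0, Moderate) coincides with the Nash profile (T0, Moderate).

yes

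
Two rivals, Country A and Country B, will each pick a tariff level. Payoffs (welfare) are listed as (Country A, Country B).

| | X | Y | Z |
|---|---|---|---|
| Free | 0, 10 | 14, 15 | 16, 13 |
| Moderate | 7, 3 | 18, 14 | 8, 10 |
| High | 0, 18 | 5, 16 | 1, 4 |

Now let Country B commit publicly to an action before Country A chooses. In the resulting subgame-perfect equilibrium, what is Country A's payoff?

18

Solve by backward induction (Country B leads).
- X: BR = Moderate, leader payoff 3.
- Y: BR = Moderate, leader payoff 14.
- Z: BR = Free, leader payoff 13.
Among 3, 14, 13, the best is 14 at Y. Subgame-perfect outcome: (Moderate, Y) with payoffs (18, 14).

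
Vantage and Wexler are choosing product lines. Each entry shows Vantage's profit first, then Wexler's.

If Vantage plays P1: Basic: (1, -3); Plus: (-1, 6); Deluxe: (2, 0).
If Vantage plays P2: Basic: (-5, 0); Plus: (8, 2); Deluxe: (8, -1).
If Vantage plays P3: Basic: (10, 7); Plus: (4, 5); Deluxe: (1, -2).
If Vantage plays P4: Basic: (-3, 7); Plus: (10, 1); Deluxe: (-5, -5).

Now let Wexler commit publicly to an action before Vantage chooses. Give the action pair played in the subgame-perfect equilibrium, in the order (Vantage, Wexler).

(P3, Basic)

Backward induction with Wexler moving first.
- Basic: BR = P3, leader payoff 7.
- Plus: BR = P4, leader payoff 1.
- Deluxe: BR = P2, leader payoff -1.
Among 7, 1, -1, the best is 7 at Basic. Subgame-perfect outcome: (P3, Basic) with payoffs (10, 7).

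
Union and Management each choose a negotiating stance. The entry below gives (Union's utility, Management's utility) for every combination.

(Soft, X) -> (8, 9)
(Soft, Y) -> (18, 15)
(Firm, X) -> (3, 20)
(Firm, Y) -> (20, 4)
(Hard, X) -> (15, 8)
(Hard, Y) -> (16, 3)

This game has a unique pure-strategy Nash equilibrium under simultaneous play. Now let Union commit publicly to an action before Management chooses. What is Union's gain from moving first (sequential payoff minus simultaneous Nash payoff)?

Backward induction with Union moving first.
- Soft: BR = Y, leader payoff 18.
- Firm: BR = X, leader payoff 3.
- Hard: BR = X, leader payoff 15.
Maximizing over 18, 3, 15, Union chooses Soft. Subgame-perfect outcome: (Soft, Y) with payoffs (18, 15).
Now find the simultaneous Nash equilibrium.
Union's best replies: X→Hard; Y→Firm.
Management's best replies: Soft→Y; Firm→X; Hard→X.
Only (Hard, X) has each player best-responding; Nash payoffs (15, 8).
Union's commitment gain: 18 − 15 = 3.

3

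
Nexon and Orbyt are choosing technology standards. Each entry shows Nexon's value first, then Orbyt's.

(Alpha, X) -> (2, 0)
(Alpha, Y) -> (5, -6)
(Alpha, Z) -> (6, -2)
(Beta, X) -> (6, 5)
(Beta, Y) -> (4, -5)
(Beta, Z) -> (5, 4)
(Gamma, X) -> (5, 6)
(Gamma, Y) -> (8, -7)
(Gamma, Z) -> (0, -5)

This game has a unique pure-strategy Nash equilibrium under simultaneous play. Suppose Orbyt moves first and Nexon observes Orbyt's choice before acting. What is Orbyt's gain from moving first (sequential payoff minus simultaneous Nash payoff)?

0

Nexon best-responds to each possible Orbyt move:
- X: Nexon compares 2, 6, 5 and picks Beta; Orbyt would get 5.
- Y: Nexon compares 5, 4, 8 and picks Gamma; Orbyt would get -7.
- Z: Nexon compares 6, 5, 0 and picks Alpha; Orbyt would get -2.
Maximizing over 5, -7, -2, Orbyt chooses X. Subgame-perfect outcome: (Beta, X) with payoffs (6, 5).
Under simultaneous play:
Nexon's best replies: X→Beta; Y→Gamma; Z→Alpha.
Orbyt's best replies: Alpha→X; Beta→X; Gamma→X.
Only (Beta, X) has each player best-responding; Nash payoffs (6, 5).
Orbyt's commitment gain: 5 − 5 = 0.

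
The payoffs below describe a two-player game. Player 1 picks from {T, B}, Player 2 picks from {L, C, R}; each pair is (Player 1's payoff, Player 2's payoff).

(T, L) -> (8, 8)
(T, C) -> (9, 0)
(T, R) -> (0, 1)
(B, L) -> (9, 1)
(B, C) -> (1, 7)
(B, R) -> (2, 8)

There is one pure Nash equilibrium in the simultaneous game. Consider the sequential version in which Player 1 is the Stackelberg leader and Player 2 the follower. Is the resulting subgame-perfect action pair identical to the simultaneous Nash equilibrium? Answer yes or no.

Backward induction with Player 1 moving first.
- T: Player 2 compares 8, 0, 1 and picks L; Player 1 would get 8.
- B: Player 2 compares 1, 7, 8 and picks R; Player 1 would get 2.
Maximizing over 8, 2, Player 1 chooses T. Subgame-perfect outcome: (T, L) with payoffs (8, 8).
Now find the simultaneous Nash equilibrium.
Player 1's best replies: L→B; C→T; R→B.
Player 2's best replies: T→L; B→R.
The unique mutual best reply is (B, R), giving (2, 8).
Sequential outcome (T, L) differs from the Nash profile (B, R).

no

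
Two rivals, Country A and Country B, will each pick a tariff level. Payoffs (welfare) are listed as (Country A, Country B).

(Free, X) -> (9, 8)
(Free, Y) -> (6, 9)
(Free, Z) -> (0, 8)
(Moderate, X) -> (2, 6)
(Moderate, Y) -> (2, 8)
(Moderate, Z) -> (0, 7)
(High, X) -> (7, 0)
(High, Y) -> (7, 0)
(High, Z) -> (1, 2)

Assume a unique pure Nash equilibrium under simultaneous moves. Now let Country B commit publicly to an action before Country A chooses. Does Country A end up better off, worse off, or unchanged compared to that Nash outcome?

better off

Solve by backward induction (Country B leads).
- X: Country A compares 9, 2, 7 and picks Free; Country B would get 8.
- Y: Country A compares 6, 2, 7 and picks High; Country B would get 0.
- Z: Country A compares 0, 0, 1 and picks High; Country B would get 2.
Country B's induced payoffs are 8, 0, 2, so Country B commits to X. Subgame-perfect outcome: (Free, X) with payoffs (9, 8).
Under simultaneous play:
Country A's best replies: X→Free; Y→High; Z→High.
Country B's best replies: Free→Y; Moderate→Y; High→Z.
The unique mutual best reply is (High, Z), giving (1, 2).
Country A earns 9 sequentially versus 1 at the Nash outcome: better off.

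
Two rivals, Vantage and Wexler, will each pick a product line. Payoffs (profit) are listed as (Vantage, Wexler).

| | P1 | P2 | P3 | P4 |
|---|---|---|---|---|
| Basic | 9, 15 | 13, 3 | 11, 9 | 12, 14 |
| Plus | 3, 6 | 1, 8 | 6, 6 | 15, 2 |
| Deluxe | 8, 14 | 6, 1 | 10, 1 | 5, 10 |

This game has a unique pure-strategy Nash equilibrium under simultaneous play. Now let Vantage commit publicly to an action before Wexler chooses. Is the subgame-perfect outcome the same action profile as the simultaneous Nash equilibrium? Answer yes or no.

yes

Work backward from Wexler's decision.
- Basic: Wexler compares 15, 3, 9, 14 and picks P1; Vantage would get 9.
- Plus: Wexler compares 6, 8, 6, 2 and picks P2; Vantage would get 1.
- Deluxe: Wexler compares 14, 1, 1, 10 and picks P1; Vantage would get 8.
Among 9, 1, 8, the best is 9 at Basic. Subgame-perfect outcome: (Basic, P1) with payoffs (9, 15).
For the simultaneous game, intersect best replies.
Vantage's best replies: P1→Basic; P2→Basic; P3→Basic; P4→Plus.
Wexler's best replies: Basic→P1; Plus→P2; Deluxe→P1.
The unique mutual best reply is (Basic, P1), giving (9, 15).
Sequential outcome (Basic, P1) coincides with the Nash profile (Basic, P1).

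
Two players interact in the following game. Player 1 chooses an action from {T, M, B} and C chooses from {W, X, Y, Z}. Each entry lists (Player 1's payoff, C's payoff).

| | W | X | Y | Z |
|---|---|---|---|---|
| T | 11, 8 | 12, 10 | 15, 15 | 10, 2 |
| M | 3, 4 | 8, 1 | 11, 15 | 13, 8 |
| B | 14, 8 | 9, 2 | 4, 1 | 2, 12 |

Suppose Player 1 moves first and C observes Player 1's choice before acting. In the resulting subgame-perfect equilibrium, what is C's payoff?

Work backward from C's decision.
- T → C plays Y (best of 8, 10, 15, 2); Player 1 gets 15.
- M → C plays Y (best of 4, 1, 15, 8); Player 1 gets 11.
- B → C plays Z (best of 8, 2, 1, 12); Player 1 gets 2.
Maximizing over 15, 11, 2, Player 1 chooses T. Subgame-perfect outcome: (T, Y) with payoffs (15, 15).

15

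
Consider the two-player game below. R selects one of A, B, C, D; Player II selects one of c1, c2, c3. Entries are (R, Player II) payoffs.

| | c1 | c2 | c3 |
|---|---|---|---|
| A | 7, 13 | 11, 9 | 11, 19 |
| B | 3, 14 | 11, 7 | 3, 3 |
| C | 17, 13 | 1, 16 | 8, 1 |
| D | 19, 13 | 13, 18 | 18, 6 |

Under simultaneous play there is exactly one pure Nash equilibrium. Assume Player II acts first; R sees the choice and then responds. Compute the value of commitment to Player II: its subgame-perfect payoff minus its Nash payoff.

Backward induction with Player II moving first.
- c1: R compares 7, 3, 17, 19 and picks D; Player II would get 13.
- c2: R compares 11, 11, 1, 13 and picks D; Player II would get 18.
- c3: R compares 11, 3, 8, 18 and picks D; Player II would get 6.
Maximizing over 13, 18, 6, Player II chooses c2. Subgame-perfect outcome: (D, c2) with payoffs (13, 18).
For the simultaneous game, intersect best replies.
R's best replies: c1→D; c2→D; c3→D.
Player II's best replies: A→c3; B→c1; C→c2; D→c2.
The unique mutual best reply is (D, c2), giving (13, 18).
Player II's commitment gain: 18 − 18 = 0.

0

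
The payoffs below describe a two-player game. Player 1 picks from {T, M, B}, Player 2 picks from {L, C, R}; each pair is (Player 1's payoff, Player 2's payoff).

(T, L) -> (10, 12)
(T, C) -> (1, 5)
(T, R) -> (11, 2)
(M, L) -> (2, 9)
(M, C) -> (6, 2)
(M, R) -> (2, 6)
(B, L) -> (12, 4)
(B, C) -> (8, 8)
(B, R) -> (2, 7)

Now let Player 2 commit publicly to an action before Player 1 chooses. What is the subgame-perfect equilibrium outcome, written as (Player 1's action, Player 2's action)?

(B, C)

Solve by backward induction (Player 2 leads).
- L: Player 1 compares 10, 2, 12 and picks B; Player 2 would get 4.
- C: Player 1 compares 1, 6, 8 and picks B; Player 2 would get 8.
- R: Player 1 compares 11, 2, 2 and picks T; Player 2 would get 2.
Maximizing over 4, 8, 2, Player 2 chooses C. Subgame-perfect outcome: (B, C) with payoffs (8, 8).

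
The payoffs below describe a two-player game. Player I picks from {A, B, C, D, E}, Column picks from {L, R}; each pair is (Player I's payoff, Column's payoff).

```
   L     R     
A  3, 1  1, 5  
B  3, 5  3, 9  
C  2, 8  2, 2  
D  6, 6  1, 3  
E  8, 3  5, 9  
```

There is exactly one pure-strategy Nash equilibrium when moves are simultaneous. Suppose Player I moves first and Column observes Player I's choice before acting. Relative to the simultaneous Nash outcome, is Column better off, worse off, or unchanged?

worse off

Work backward from Column's decision.
- A: Column compares 1, 5 and picks R; Player I would get 1.
- B: Column compares 5, 9 and picks R; Player I would get 3.
- C: Column compares 8, 2 and picks L; Player I would get 2.
- D: Column compares 6, 3 and picks L; Player I would get 6.
- E: Column compares 3, 9 and picks R; Player I would get 5.
Maximizing over 1, 3, 2, 6, 5, Player I chooses D. Subgame-perfect outcome: (D, L) with payoffs (6, 6).
Under simultaneous play:
Player I's best replies: L→E; R→E.
Column's best replies: A→R; B→R; C→L; D→L; E→R.
Only (E, R) has each player best-responding; Nash payoffs (5, 9).
Column earns 6 sequentially versus 9 at the Nash outcome: worse off.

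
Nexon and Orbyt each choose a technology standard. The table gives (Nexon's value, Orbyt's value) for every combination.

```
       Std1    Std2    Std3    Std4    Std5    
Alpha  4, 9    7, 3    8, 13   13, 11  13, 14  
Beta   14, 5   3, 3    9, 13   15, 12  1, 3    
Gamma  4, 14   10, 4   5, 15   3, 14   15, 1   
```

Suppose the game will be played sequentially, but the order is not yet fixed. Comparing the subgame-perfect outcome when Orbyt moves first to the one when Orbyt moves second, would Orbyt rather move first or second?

If Nexon leads: Orbyt's best replies are Alpha→Std5, Beta→Std3, Gamma→Std3; Nexon's induced payoffs 13, 9, 5; outcome (Alpha, Std5), payoffs (13, 14).
If Orbyt leads: Nexon's best replies are Std1→Beta, Std2→Gamma, Std3→Beta, Std4→Beta, Std5→Gamma; Orbyt's induced payoffs 5, 4, 13, 12, 1; outcome (Beta, Std3), payoffs (9, 13).
Orbyt gets 13 moving first and 14 moving second, so Orbyt prefers to move second.

second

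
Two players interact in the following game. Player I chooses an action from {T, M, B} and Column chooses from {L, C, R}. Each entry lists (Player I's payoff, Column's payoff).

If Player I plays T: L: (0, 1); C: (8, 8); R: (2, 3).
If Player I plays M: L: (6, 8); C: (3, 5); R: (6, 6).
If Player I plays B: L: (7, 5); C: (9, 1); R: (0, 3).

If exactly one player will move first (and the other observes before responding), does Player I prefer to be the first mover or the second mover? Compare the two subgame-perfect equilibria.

first

If Player I leads: Column's best replies are T→C, M→L, B→L; Player I's induced payoffs 8, 6, 7; outcome (T, C), payoffs (8, 8).
If Column leads: Player I's best replies are L→B, C→B, R→M; Column's induced payoffs 5, 1, 6; outcome (M, R), payoffs (6, 6).
Player I gets 8 moving first and 6 moving second, so Player I prefers to move first.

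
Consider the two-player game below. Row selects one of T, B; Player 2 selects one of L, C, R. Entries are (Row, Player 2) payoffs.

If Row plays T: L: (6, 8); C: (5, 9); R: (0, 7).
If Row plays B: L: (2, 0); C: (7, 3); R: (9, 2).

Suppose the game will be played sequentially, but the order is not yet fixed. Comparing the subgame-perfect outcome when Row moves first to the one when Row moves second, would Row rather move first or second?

first

If Row leads: Player 2's best replies are T→C, B→C; Row's induced payoffs 5, 7; outcome (B, C), payoffs (7, 3).
If Player 2 leads: Row's best replies are L→T, C→B, R→B; Player 2's induced payoffs 8, 3, 2; outcome (T, L), payoffs (6, 8).
Row gets 7 moving first and 6 moving second, so Row prefers to move first.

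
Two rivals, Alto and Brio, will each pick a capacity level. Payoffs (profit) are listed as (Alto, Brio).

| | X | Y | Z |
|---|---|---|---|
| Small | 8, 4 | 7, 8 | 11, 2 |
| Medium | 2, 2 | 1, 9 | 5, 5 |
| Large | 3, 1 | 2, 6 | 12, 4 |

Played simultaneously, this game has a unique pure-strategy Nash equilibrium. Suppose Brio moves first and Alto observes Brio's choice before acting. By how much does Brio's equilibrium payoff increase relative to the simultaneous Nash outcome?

0

Backward induction with Brio moving first.
- X → Alto plays Small (best of 8, 2, 3); Brio gets 4.
- Y → Alto plays Small (best of 7, 1, 2); Brio gets 8.
- Z → Alto plays Large (best of 11, 5, 12); Brio gets 4.
Brio's induced payoffs are 4, 8, 4, so Brio commits to Y. Subgame-perfect outcome: (Small, Y) with payoffs (7, 8).
For the simultaneous game, intersect best replies.
Alto's best replies: X→Small; Y→Small; Z→Large.
Brio's best replies: Small→Y; Medium→Y; Large→Y.
The unique mutual best reply is (Small, Y), giving (7, 8).
Brio's commitment gain: 8 − 8 = 0.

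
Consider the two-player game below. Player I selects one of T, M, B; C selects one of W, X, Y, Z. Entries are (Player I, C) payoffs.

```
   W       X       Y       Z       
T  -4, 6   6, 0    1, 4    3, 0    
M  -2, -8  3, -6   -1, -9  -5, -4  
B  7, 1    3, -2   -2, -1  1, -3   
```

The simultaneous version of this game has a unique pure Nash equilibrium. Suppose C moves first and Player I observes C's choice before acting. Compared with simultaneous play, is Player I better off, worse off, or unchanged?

Solve by backward induction (C leads).
- W: BR = B, leader payoff 1.
- X: BR = T, leader payoff 0.
- Y: BR = T, leader payoff 4.
- Z: BR = T, leader payoff 0.
C's induced payoffs are 1, 0, 4, 0, so C commits to Y. Subgame-perfect outcome: (T, Y) with payoffs (1, 4).
Under simultaneous play:
Player I's best replies: W→B; X→T; Y→T; Z→T.
C's best replies: T→W; M→Z; B→W.
Only (B, W) has each player best-responding; Nash payoffs (7, 1).
Player I earns 1 sequentially versus 7 at the Nash outcome: worse off.

worse off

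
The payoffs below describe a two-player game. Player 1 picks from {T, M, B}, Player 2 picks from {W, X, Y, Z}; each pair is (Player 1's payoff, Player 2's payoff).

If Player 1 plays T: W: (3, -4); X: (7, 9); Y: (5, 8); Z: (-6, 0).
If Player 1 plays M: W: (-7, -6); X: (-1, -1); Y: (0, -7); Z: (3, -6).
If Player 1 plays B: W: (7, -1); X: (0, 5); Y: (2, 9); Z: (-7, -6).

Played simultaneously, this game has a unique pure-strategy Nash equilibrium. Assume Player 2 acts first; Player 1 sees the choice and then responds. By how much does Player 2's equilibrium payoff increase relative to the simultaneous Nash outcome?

0

Work backward from Player 1's decision.
- W: Player 1 compares 3, -7, 7 and picks B; Player 2 would get -1.
- X: Player 1 compares 7, -1, 0 and picks T; Player 2 would get 9.
- Y: Player 1 compares 5, 0, 2 and picks T; Player 2 would get 8.
- Z: Player 1 compares -6, 3, -7 and picks M; Player 2 would get -6.
Maximizing over -1, 9, 8, -6, Player 2 chooses X. Subgame-perfect outcome: (T, X) with payoffs (7, 9).
Under simultaneous play:
Player 1's best replies: W→B; X→T; Y→T; Z→M.
Player 2's best replies: T→X; M→X; B→Y.
The unique mutual best reply is (T, X), giving (7, 9).
Player 2's commitment gain: 9 − 9 = 0.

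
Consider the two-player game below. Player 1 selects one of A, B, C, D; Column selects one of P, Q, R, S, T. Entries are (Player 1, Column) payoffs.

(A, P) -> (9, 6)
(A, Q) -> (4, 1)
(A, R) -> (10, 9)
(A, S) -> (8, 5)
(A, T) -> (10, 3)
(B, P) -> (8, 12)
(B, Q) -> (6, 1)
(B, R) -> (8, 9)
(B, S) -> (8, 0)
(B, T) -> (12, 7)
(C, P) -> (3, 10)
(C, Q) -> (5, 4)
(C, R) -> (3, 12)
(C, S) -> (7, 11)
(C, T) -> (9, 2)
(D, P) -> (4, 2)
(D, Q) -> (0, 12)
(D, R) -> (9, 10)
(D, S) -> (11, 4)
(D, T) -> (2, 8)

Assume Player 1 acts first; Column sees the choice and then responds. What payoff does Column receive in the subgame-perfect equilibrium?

9

Solve by backward induction (Player 1 leads).
- A → Column plays R (best of 6, 1, 9, 5, 3); Player 1 gets 10.
- B → Column plays P (best of 12, 1, 9, 0, 7); Player 1 gets 8.
- C → Column plays R (best of 10, 4, 12, 11, 2); Player 1 gets 3.
- D → Column plays Q (best of 2, 12, 10, 4, 8); Player 1 gets 0.
Maximizing over 10, 8, 3, 0, Player 1 chooses A. Subgame-perfect outcome: (A, R) with payoffs (10, 9).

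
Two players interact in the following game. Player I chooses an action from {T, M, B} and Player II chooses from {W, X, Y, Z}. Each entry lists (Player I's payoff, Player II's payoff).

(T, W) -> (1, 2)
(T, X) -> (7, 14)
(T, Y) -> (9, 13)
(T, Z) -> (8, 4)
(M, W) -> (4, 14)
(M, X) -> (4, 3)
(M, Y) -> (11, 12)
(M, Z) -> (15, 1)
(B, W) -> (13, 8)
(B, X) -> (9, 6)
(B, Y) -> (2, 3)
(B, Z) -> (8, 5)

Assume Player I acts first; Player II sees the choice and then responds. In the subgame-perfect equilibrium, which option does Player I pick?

Work backward from Player II's decision.
- T: Player II compares 2, 14, 13, 4 and picks X; Player I would get 7.
- M: Player II compares 14, 3, 12, 1 and picks W; Player I would get 4.
- B: Player II compares 8, 6, 3, 5 and picks W; Player I would get 13.
Among 7, 4, 13, the best is 13 at B. Subgame-perfect outcome: (B, W) with payoffs (13, 8).

B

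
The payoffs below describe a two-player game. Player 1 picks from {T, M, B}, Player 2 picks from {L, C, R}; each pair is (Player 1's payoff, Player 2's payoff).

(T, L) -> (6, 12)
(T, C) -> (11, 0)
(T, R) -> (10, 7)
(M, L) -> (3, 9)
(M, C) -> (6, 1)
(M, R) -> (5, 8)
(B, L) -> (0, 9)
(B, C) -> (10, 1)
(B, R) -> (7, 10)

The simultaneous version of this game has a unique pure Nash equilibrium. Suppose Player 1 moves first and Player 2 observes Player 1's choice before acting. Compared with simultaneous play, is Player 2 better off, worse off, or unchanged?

worse off

Backward induction with Player 1 moving first.
- T: Player 2 compares 12, 0, 7 and picks L; Player 1 would get 6.
- M: Player 2 compares 9, 1, 8 and picks L; Player 1 would get 3.
- B: Player 2 compares 9, 1, 10 and picks R; Player 1 would get 7.
Maximizing over 6, 3, 7, Player 1 chooses B. Subgame-perfect outcome: (B, R) with payoffs (7, 10).
Under simultaneous play:
Player 1's best replies: L→T; C→T; R→T.
Player 2's best replies: T→L; M→L; B→R.
The unique mutual best reply is (T, L), giving (6, 12).
Player 2 earns 10 sequentially versus 12 at the Nash outcome: worse off.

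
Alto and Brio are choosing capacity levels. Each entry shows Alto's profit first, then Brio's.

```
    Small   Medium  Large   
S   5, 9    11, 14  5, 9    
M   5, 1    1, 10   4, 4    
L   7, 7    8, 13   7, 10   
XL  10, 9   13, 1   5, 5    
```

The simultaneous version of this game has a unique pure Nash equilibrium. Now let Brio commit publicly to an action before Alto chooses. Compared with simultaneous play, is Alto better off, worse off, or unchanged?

worse off

Alto best-responds to each possible Brio move:
- Small → Alto plays XL (best of 5, 5, 7, 10); Brio gets 9.
- Medium → Alto plays XL (best of 11, 1, 8, 13); Brio gets 1.
- Large → Alto plays L (best of 5, 4, 7, 5); Brio gets 10.
Brio's induced payoffs are 9, 1, 10, so Brio commits to Large. Subgame-perfect outcome: (L, Large) with payoffs (7, 10).
Under simultaneous play:
Alto's best replies: Small→XL; Medium→XL; Large→L.
Brio's best replies: S→Medium; M→Medium; L→Medium; XL→Small.
The unique mutual best reply is (XL, Small), giving (10, 9).
Alto earns 7 sequentially versus 10 at the Nash outcome: worse off.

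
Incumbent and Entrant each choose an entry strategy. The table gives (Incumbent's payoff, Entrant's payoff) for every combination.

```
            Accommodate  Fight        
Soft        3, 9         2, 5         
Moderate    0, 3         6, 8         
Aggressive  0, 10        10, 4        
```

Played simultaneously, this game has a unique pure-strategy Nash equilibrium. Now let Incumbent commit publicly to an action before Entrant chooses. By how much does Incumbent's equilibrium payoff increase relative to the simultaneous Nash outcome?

Entrant best-responds to each possible Incumbent move:
- Soft: Entrant compares 9, 5 and picks Accommodate; Incumbent would get 3.
- Moderate: Entrant compares 3, 8 and picks Fight; Incumbent would get 6.
- Aggressive: Entrant compares 10, 4 and picks Accommodate; Incumbent would get 0.
Incumbent's induced payoffs are 3, 6, 0, so Incumbent commits to Moderate. Subgame-perfect outcome: (Moderate, Fight) with payoffs (6, 8).
Now find the simultaneous Nash equilibrium.
Incumbent's best replies: Accommodate→Soft; Fight→Aggressive.
Entrant's best replies: Soft→Accommodate; Moderate→Fight; Aggressive→Accommodate.
The unique mutual best reply is (Soft, Accommodate), giving (3, 9).
Incumbent's commitment gain: 6 − 3 = 3.

3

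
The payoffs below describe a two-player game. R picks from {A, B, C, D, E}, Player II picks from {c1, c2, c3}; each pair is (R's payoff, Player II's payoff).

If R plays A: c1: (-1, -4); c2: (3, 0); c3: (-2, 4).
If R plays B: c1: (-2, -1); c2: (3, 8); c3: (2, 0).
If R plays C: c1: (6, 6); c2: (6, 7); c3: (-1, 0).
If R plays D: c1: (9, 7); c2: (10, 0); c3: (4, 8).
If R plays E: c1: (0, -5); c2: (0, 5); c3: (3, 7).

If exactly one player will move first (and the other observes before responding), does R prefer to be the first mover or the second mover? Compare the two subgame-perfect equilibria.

first

If R leads: Player II's best replies are A→c3, B→c2, C→c2, D→c3, E→c3; R's induced payoffs -2, 3, 6, 4, 3; outcome (C, c2), payoffs (6, 7).
If Player II leads: R's best replies are c1→D, c2→D, c3→D; Player II's induced payoffs 7, 0, 8; outcome (D, c3), payoffs (4, 8).
R gets 6 moving first and 4 moving second, so R prefers to move first.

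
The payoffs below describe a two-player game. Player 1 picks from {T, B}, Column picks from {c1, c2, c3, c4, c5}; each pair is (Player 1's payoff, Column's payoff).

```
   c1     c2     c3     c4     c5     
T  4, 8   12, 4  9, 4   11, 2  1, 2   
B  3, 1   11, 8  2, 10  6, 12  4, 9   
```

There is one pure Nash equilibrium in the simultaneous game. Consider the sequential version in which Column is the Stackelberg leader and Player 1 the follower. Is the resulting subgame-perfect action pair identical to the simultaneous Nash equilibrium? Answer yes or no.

Work backward from Player 1's decision.
- c1: Player 1 compares 4, 3 and picks T; Column would get 8.
- c2: Player 1 compares 12, 11 and picks T; Column would get 4.
- c3: Player 1 compares 9, 2 and picks T; Column would get 4.
- c4: Player 1 compares 11, 6 and picks T; Column would get 2.
- c5: Player 1 compares 1, 4 and picks B; Column would get 9.
Maximizing over 8, 4, 4, 2, 9, Column chooses c5. Subgame-perfect outcome: (B, c5) with payoffs (4, 9).
Under simultaneous play:
Player 1's best replies: c1→T; c2→T; c3→T; c4→T; c5→B.
Column's best replies: T→c1; B→c4.
The unique mutual best reply is (T, c1), giving (4, 8).
Sequential outcome (B, c5) differs from the Nash profile (T, c1).

no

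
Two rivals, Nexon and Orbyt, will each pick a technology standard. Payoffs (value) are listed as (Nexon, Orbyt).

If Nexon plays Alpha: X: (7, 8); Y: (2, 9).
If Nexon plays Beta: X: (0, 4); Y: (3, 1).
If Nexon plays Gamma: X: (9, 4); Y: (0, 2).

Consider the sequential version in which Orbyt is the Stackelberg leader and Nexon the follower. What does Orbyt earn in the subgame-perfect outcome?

Nexon best-responds to each possible Orbyt move:
- X → Nexon plays Gamma (best of 7, 0, 9); Orbyt gets 4.
- Y → Nexon plays Beta (best of 2, 3, 0); Orbyt gets 1.
Among 4, 1, the best is 4 at X. Subgame-perfect outcome: (Gamma, X) with payoffs (9, 4).

4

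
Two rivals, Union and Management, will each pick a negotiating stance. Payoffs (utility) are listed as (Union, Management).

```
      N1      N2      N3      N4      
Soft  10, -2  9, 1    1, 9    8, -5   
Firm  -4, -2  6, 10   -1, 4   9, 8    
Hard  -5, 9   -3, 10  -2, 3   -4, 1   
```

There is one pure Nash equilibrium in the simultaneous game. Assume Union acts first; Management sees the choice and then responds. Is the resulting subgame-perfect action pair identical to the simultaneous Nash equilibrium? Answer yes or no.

Solve by backward induction (Union leads).
- Soft → Management plays N3 (best of -2, 1, 9, -5); Union gets 1.
- Firm → Management plays N2 (best of -2, 10, 4, 8); Union gets 6.
- Hard → Management plays N2 (best of 9, 10, 3, 1); Union gets -3.
Among 1, 6, -3, the best is 6 at Firm. Subgame-perfect outcome: (Firm, N2) with payoffs (6, 10).
Now find the simultaneous Nash equilibrium.
Union's best replies: N1→Soft; N2→Soft; N3→Soft; N4→Firm.
Management's best replies: Soft→N3; Firm→N2; Hard→N2.
Only (Soft, N3) has each player best-responding; Nash payoffs (1, 9).
Sequential outcome (Firm, N2) differs from the Nash profile (Soft, N3).

no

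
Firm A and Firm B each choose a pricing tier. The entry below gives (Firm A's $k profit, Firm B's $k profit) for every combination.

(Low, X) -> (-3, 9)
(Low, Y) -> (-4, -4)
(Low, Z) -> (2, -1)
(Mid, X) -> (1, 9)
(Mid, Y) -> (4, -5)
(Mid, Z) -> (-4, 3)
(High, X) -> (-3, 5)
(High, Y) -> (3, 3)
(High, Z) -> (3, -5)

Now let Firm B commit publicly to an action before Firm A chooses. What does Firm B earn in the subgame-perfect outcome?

9

Backward induction with Firm B moving first.
- X: BR = Mid, leader payoff 9.
- Y: BR = Mid, leader payoff -5.
- Z: BR = High, leader payoff -5.
Among 9, -5, -5, the best is 9 at X. Subgame-perfect outcome: (Mid, X) with payoffs (1, 9).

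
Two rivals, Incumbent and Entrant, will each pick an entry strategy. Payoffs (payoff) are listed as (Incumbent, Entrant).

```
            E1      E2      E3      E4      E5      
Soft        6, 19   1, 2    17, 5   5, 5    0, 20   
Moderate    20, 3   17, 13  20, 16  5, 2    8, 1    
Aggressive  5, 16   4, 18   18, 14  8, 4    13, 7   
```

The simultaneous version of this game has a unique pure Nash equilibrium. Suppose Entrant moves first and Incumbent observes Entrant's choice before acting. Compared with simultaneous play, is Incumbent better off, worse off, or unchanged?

unchanged

Backward induction with Entrant moving first.
- E1 → Incumbent plays Moderate (best of 6, 20, 5); Entrant gets 3.
- E2 → Incumbent plays Moderate (best of 1, 17, 4); Entrant gets 13.
- E3 → Incumbent plays Moderate (best of 17, 20, 18); Entrant gets 16.
- E4 → Incumbent plays Aggressive (best of 5, 5, 8); Entrant gets 4.
- E5 → Incumbent plays Aggressive (best of 0, 8, 13); Entrant gets 7.
Maximizing over 3, 13, 16, 4, 7, Entrant chooses E3. Subgame-perfect outcome: (Moderate, E3) with payoffs (20, 16).
For the simultaneous game, intersect best replies.
Incumbent's best replies: E1→Moderate; E2→Moderate; E3→Moderate; E4→Aggressive; E5→Aggressive.
Entrant's best replies: Soft→E5; Moderate→E3; Aggressive→E2.
Only (Moderate, E3) has each player best-responding; Nash payoffs (20, 16).
Incumbent earns 20 sequentially versus 20 at the Nash outcome: unchanged.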